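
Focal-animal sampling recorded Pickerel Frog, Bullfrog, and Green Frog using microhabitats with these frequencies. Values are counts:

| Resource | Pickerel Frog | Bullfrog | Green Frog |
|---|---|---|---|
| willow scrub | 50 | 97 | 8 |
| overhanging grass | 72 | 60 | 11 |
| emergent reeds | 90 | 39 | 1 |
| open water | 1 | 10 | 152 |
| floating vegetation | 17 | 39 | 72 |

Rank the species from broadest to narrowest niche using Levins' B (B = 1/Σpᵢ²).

Proportions for Pickerel Frog (n=230): 50/230=0.2174, 72/230=0.3130, 90/230=0.3913, 1/230=0.0043, 17/230=0.0739
Proportions for Bullfrog (n=245): 97/245=0.3959, 60/245=0.2449, 39/245=0.1592, 10/245=0.0408, 39/245=0.1592
Proportions for Green Frog (n=244): 8/244=0.0328, 11/244=0.0451, 1/244=0.0041, 152/244=0.6230, 72/244=0.2951
Σp_Pickᵢ² = 0.2174² + 0.3130² + 0.3913² + 0.0043² + 0.0739² = 0.047263 + 0.097969 + 0.153116 + 0.000018 + 0.005461 = 0.303827
B_Pick = 1 / 0.303827 = 3.2913
Σp_Bullᵢ² = 0.3959² + 0.2449² + 0.1592² + 0.0408² + 0.1592² = 0.156737 + 0.059976 + 0.025345 + 0.001665 + 0.025345 = 0.269068
B_Bull = 1 / 0.269068 = 3.7165
Σp_Greeᵢ² = 0.0328² + 0.0451² + 0.0041² + 0.6230² + 0.2951² = 0.001076 + 0.002034 + 0.000017 + 0.388129 + 0.087084 = 0.478340
B_Gree = 1 / 0.478340 = 2.0906
Ranking by B (broadest → narrowest): Bullfrog (3.72) > Pickerel Frog (3.29) > Green Frog (2.09)

Bullfrog > Pickerel Frog > Green Frog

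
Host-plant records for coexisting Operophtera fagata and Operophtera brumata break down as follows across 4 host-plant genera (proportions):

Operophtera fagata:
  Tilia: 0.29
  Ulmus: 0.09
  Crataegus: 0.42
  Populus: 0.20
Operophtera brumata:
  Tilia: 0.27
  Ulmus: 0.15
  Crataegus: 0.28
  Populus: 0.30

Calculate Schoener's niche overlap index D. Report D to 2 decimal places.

0.84

Σ|p₁ᵢ − p₂ᵢ| = 0.02 + 0.06 + 0.14 + 0.10 = 0.32
D = 1 − ½ × 0.32 = 1 − 0.160 = 0.8400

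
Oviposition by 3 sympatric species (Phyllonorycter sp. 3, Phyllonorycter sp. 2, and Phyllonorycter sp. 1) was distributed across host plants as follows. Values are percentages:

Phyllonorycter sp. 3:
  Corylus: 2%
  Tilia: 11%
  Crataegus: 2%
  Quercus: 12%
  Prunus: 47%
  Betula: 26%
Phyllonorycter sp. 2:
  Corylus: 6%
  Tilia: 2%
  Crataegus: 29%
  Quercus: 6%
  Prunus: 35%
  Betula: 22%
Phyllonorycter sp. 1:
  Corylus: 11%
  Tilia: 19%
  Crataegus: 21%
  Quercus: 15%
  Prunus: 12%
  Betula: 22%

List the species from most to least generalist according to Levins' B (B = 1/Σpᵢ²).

Phyllonorycter sp. 1 > Phyllonorycter sp. 2 > Phyllonorycter sp. 3

Convert percentages to proportions (divide by 100).
Σp_3ᵢ² = 0.02² + 0.11² + 0.02² + 0.12² + 0.47² + 0.26² = 0.0004 + 0.0121 + 0.0004 + 0.0144 + 0.2209 + 0.0676 = 0.3158
B_3 = 1 / 0.3158 = 3.1666
Σp_2ᵢ² = 0.06² + 0.02² + 0.29² + 0.06² + 0.35² + 0.22² = 0.0036 + 0.0004 + 0.0841 + 0.0036 + 0.1225 + 0.0484 = 0.2626
B_2 = 1 / 0.2626 = 3.8081
Σp_1ᵢ² = 0.11² + 0.19² + 0.21² + 0.15² + 0.12² + 0.22² = 0.0121 + 0.0361 + 0.0441 + 0.0225 + 0.0144 + 0.0484 = 0.1776
B_1 = 1 / 0.1776 = 5.6306
Ranking by B (broadest → narrowest): Phyllonorycter sp. 1 (5.63) > Phyllonorycter sp. 2 (3.81) > Phyllonorycter sp. 3 (3.17)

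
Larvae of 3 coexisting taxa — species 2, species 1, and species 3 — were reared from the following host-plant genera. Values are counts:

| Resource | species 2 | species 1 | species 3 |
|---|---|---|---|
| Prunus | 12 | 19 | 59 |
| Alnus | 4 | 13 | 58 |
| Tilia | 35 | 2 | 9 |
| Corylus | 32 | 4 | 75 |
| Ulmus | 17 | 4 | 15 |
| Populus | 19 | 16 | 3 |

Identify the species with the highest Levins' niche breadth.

species 2

Proportions for species 2 (n=119): 12/119=0.1008, 4/119=0.0336, 35/119=0.2941, 32/119=0.2689, 17/119=0.1429, 19/119=0.1597
Proportions for species 1 (n=58): 19/58=0.3276, 13/58=0.2241, 2/58=0.0345, 4/58=0.0690, 4/58=0.0690, 16/58=0.2759
Proportions for species 3 (n=219): 59/219=0.2694, 58/219=0.2648, 9/219=0.0411, 75/219=0.3425, 15/219=0.0685, 3/219=0.0137
Σp_2ᵢ² = 0.1008² + 0.0336² + 0.2941² + 0.2689² + 0.1429² + 0.1597² = 0.010161 + 0.001129 + 0.086495 + 0.072307 + 0.020420 + 0.025504 = 0.216016
B_2 = 1 / 0.216016 = 4.6293
Σp_1ᵢ² = 0.3276² + 0.2241² + 0.0345² + 0.0690² + 0.0690² + 0.2759² = 0.107322 + 0.050221 + 0.001190 + 0.004761 + 0.004761 + 0.076121 = 0.244376
B_1 = 1 / 0.244376 = 4.0921
Σp_3ᵢ² = 0.2694² + 0.2648² + 0.0411² + 0.3425² + 0.0685² + 0.0137² = 0.072576 + 0.070119 + 0.001689 + 0.117306 + 0.004692 + 0.000188 = 0.266570
B_3 = 1 / 0.266570 = 3.7514
Highest B → broadest niche (most generalist): species 2 (B = 4.63).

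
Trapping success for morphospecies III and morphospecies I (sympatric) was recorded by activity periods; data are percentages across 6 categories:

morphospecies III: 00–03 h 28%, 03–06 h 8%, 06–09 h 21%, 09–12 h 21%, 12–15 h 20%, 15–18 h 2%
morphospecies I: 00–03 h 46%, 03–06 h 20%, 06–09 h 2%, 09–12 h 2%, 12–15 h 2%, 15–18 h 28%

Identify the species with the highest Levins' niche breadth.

Convert percentages to proportions (divide by 100).
Σp_IIIᵢ² = 0.28² + 0.08² + 0.21² + 0.21² + 0.20² + 0.02² = 0.0784 + 0.0064 + 0.0441 + 0.0441 + 0.0400 + 0.0004 = 0.2134
B_III = 1 / 0.2134 = 4.6860
Σp_Iᵢ² = 0.46² + 0.20² + 0.02² + 0.02² + 0.02² + 0.28² = 0.2116 + 0.0400 + 0.0004 + 0.0004 + 0.0004 + 0.0784 = 0.3312
B_I = 1 / 0.3312 = 3.0193
Highest B → broadest niche (most generalist): morphospecies III (B = 4.69).

morphospecies III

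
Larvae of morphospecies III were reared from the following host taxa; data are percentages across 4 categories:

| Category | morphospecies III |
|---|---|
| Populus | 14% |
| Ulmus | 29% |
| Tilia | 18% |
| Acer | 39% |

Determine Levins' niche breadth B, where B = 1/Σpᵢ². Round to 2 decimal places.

3.47

Convert percentages to proportions (divide by 100).
Σpᵢ² = 0.14² + 0.29² + 0.18² + 0.39² = 0.0196 + 0.0841 + 0.0324 + 0.1521 = 0.2882
B = 1 / 0.2882 = 3.4698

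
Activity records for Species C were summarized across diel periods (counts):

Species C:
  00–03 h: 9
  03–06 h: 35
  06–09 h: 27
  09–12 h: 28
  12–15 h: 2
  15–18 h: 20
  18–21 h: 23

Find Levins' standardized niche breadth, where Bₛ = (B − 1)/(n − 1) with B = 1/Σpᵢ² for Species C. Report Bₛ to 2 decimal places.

Proportions for Species C (n=144): 9/144=0.0625, 35/144=0.2431, 27/144=0.1875, 28/144=0.1944, 2/144=0.0139, 20/144=0.1389, 23/144=0.1597
Σpᵢ² = 0.0625² + 0.2431² + 0.1875² + 0.1944² + 0.0139² + 0.1389² + 0.1597² = 0.003906 + 0.059098 + 0.035156 + 0.037791 + 0.000193 + 0.019293 + 0.025504 = 0.180941
B = 1 / 0.180941 = 5.5267
Bₛ = (B − 1)/(n − 1) = (5.5267 − 1)/(7 − 1) = 4.5267/6 = 0.7545

0.75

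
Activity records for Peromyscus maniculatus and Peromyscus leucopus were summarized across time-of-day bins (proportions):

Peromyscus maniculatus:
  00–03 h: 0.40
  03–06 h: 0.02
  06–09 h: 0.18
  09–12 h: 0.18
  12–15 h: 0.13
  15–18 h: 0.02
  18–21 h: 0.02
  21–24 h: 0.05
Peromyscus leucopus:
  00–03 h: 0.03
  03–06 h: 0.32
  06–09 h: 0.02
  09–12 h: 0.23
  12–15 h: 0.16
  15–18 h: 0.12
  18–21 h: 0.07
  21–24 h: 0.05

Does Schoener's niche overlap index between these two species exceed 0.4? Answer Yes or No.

Σ|p₁ᵢ − p₂ᵢ| = 0.37 + 0.30 + 0.16 + 0.05 + 0.03 + 0.10 + 0.05 + 0.00 = 1.06
D = 1 − ½ × 1.06 = 1 − 0.530 = 0.4700
D = 0.4700 > 0.4 → Yes.

Yes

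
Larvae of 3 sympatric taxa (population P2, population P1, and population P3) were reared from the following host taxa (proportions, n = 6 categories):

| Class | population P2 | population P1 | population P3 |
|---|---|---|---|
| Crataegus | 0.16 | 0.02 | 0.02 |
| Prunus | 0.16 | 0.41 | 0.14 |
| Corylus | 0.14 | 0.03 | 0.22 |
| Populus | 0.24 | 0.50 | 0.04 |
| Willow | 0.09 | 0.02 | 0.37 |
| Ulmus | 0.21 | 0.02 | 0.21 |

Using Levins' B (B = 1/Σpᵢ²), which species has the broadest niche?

population P2

Σp_P2ᵢ² = 0.16² + 0.16² + 0.14² + 0.24² + 0.09² + 0.21² = 0.0256 + 0.0256 + 0.0196 + 0.0576 + 0.0081 + 0.0441 = 0.1806
B_P2 = 1 / 0.1806 = 5.5371
Σp_P1ᵢ² = 0.02² + 0.41² + 0.03² + 0.50² + 0.02² + 0.02² = 0.0004 + 0.1681 + 0.0009 + 0.2500 + 0.0004 + 0.0004 = 0.4202
B_P1 = 1 / 0.4202 = 2.3798
Σp_P3ᵢ² = 0.02² + 0.14² + 0.22² + 0.04² + 0.37² + 0.21² = 0.0004 + 0.0196 + 0.0484 + 0.0016 + 0.1369 + 0.0441 = 0.2510
B_P3 = 1 / 0.2510 = 3.9841
Highest B → broadest niche (most generalist): population P2 (B = 5.54).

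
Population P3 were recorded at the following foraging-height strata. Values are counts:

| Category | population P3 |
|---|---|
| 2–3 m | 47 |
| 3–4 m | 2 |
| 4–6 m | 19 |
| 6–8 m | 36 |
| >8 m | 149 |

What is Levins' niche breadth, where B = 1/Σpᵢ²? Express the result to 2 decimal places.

Proportions for population P3 (n=253): 47/253=0.1858, 2/253=0.0079, 19/253=0.0751, 36/253=0.1423, 149/253=0.5889
Σpᵢ² = 0.1858² + 0.0079² + 0.0751² + 0.1423² + 0.5889² = 0.034522 + 0.000062 + 0.005640 + 0.020249 + 0.346803 = 0.407276
B = 1 / 0.407276 = 2.4553

2.46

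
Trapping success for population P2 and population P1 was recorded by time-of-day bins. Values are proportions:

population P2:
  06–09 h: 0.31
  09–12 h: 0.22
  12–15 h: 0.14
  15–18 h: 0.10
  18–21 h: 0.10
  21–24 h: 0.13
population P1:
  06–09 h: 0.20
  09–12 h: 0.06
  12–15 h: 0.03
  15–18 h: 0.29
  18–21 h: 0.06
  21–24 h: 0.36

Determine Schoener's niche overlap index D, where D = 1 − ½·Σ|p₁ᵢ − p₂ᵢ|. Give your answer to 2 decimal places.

Σ|p₁ᵢ − p₂ᵢ| = 0.11 + 0.16 + 0.11 + 0.19 + 0.04 + 0.23 = 0.84
D = 1 − ½ × 0.84 = 1 − 0.420 = 0.5800

0.58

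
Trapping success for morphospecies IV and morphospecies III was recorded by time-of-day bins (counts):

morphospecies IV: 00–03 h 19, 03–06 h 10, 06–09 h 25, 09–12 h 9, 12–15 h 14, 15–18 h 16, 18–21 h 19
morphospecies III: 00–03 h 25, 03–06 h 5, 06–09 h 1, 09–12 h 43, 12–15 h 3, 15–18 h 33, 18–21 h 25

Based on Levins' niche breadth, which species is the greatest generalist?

morphospecies IV

Proportions for morphospecies IV (n=112): 19/112=0.1696, 10/112=0.0893, 25/112=0.2232, 9/112=0.0804, 14/112=0.1250, 16/112=0.1429, 19/112=0.1696
Proportions for morphospecies III (n=135): 25/135=0.1852, 5/135=0.0370, 1/135=0.0074, 43/135=0.3185, 3/135=0.0222, 33/135=0.2444, 25/135=0.1852
Σp_IVᵢ² = 0.1696² + 0.0893² + 0.2232² + 0.0804² + 0.1250² + 0.1429² + 0.1696² = 0.028764 + 0.007974 + 0.049818 + 0.006464 + 0.015625 + 0.020420 + 0.028764 = 0.157829
B_IV = 1 / 0.157829 = 6.3360
Σp_IIIᵢ² = 0.1852² + 0.0370² + 0.0074² + 0.3185² + 0.0222² + 0.2444² + 0.1852² = 0.034299 + 0.001369 + 0.000055 + 0.101442 + 0.000493 + 0.059731 + 0.034299 = 0.231688
B_III = 1 / 0.231688 = 4.3161
Highest B → broadest niche (most generalist): morphospecies IV (B = 6.34).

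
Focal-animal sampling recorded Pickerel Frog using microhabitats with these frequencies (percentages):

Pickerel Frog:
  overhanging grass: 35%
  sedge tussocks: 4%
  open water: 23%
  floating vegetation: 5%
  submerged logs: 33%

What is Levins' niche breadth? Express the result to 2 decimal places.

3.47

Convert percentages to proportions (divide by 100).
Σpᵢ² = 0.35² + 0.04² + 0.23² + 0.05² + 0.33² = 0.1225 + 0.0016 + 0.0529 + 0.0025 + 0.1089 = 0.2884
B = 1 / 0.2884 = 3.4674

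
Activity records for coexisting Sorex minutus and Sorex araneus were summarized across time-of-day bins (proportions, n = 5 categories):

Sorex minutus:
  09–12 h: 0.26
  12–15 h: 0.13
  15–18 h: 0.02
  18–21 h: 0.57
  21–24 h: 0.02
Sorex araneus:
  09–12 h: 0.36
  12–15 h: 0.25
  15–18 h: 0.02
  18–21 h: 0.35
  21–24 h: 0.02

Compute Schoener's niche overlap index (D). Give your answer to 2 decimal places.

0.78

Σ|p₁ᵢ − p₂ᵢ| = 0.10 + 0.12 + 0.00 + 0.22 + 0.00 = 0.44
D = 1 − ½ × 0.44 = 1 − 0.220 = 0.7800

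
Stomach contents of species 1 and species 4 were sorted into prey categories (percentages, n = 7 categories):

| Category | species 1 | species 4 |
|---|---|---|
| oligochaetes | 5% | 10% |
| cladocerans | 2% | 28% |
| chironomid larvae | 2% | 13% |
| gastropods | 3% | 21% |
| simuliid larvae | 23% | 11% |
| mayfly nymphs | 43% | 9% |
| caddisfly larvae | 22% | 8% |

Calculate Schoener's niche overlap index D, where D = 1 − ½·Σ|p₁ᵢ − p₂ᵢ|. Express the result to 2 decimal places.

0.40

Convert percentages to proportions (divide by 100).
Σ|p₁ᵢ − p₂ᵢ| = 0.05 + 0.26 + 0.11 + 0.18 + 0.12 + 0.34 + 0.14 = 1.20
D = 1 − ½ × 1.20 = 1 − 0.600 = 0.4000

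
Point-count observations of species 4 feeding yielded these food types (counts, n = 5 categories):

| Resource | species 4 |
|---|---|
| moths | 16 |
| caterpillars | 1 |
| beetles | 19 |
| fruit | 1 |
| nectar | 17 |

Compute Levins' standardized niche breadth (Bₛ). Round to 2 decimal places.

0.55

Proportions for species 4 (n=54): 16/54=0.2963, 1/54=0.0185, 19/54=0.3519, 1/54=0.0185, 17/54=0.3148
Σpᵢ² = 0.2963² + 0.0185² + 0.3519² + 0.0185² + 0.3148² = 0.087794 + 0.000342 + 0.123834 + 0.000342 + 0.099099 = 0.311411
B = 1 / 0.311411 = 3.2112
Bₛ = (B − 1)/(n − 1) = (3.2112 − 1)/(5 − 1) = 2.2112/4 = 0.5528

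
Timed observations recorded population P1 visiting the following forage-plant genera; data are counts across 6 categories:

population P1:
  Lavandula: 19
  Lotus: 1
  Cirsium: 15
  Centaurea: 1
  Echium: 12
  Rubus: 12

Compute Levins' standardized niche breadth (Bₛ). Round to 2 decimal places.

0.62

Proportions for population P1 (n=60): 19/60=0.3167, 1/60=0.0167, 15/60=0.2500, 1/60=0.0167, 12/60=0.2000, 12/60=0.2000
Σpᵢ² = 0.3167² + 0.0167² + 0.2500² + 0.0167² + 0.2000² + 0.2000² = 0.100299 + 0.000279 + 0.062500 + 0.000279 + 0.040000 + 0.040000 = 0.243357
B = 1 / 0.243357 = 4.1092
Bₛ = (B − 1)/(n − 1) = (4.1092 − 1)/(6 − 1) = 3.1092/5 = 0.6218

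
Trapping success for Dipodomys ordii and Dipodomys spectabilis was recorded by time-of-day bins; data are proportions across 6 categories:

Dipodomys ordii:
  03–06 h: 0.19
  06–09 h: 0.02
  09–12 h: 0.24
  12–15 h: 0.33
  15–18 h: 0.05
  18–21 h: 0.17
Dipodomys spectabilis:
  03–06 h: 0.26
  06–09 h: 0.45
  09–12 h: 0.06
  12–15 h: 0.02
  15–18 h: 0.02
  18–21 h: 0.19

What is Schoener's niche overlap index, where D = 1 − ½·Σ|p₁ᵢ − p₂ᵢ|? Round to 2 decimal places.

Σ|p₁ᵢ − p₂ᵢ| = 0.07 + 0.43 + 0.18 + 0.31 + 0.03 + 0.02 = 1.04
D = 1 − ½ × 1.04 = 1 − 0.520 = 0.4800

0.48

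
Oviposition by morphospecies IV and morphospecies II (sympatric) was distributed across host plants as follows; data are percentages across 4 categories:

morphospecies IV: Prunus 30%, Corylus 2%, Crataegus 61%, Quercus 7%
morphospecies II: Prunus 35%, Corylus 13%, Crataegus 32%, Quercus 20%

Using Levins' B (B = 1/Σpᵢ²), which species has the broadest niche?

Convert percentages to proportions (divide by 100).
Σp_IVᵢ² = 0.30² + 0.02² + 0.61² + 0.07² = 0.0900 + 0.0004 + 0.3721 + 0.0049 = 0.4674
B_IV = 1 / 0.4674 = 2.1395
Σp_IIᵢ² = 0.35² + 0.13² + 0.32² + 0.20² = 0.1225 + 0.0169 + 0.1024 + 0.0400 = 0.2818
B_II = 1 / 0.2818 = 3.5486
Highest B → broadest niche (most generalist): morphospecies II (B = 3.55).

morphospecies II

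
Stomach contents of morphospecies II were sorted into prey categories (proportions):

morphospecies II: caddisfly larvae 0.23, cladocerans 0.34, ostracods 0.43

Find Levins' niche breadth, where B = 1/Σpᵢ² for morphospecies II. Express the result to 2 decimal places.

2.83

Σpᵢ² = 0.23² + 0.34² + 0.43² = 0.0529 + 0.1156 + 0.1849 = 0.3534
B = 1 / 0.3534 = 2.8297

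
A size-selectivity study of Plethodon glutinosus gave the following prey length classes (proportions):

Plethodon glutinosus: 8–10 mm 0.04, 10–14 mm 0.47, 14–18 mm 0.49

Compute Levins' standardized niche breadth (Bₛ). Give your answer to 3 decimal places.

Σpᵢ² = 0.04² + 0.47² + 0.49² = 0.0016 + 0.2209 + 0.2401 = 0.4626
B = 1 / 0.4626 = 2.16169
Bₛ = (B − 1)/(n − 1) = (2.16169 − 1)/(3 − 1) = 1.16169/2 = 0.58085

0.581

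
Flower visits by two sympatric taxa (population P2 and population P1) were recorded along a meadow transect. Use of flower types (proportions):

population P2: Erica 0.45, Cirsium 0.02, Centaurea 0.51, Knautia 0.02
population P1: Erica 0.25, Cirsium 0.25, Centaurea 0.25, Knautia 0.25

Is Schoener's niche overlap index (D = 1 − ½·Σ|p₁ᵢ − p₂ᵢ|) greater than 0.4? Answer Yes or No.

Σ|p₁ᵢ − p₂ᵢ| = 0.20 + 0.23 + 0.26 + 0.23 = 0.92
D = 1 − ½ × 0.92 = 1 − 0.460 = 0.5400
D = 0.5400 > 0.4 → Yes.

Yes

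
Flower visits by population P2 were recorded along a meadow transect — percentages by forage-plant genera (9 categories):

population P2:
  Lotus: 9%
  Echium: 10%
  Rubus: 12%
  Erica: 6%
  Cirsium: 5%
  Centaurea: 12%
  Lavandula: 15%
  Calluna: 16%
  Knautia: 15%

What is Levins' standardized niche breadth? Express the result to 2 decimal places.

Convert percentages to proportions (divide by 100).
Σpᵢ² = 0.09² + 0.10² + 0.12² + 0.06² + 0.05² + 0.12² + 0.15² + 0.16² + 0.15² = 0.0081 + 0.0100 + 0.0144 + 0.0036 + 0.0025 + 0.0144 + 0.0225 + 0.0256 + 0.0225 = 0.1236
B = 1 / 0.1236 = 8.0906
Bₛ = (B − 1)/(n − 1) = (8.0906 − 1)/(9 − 1) = 7.0906/8 = 0.8863

0.89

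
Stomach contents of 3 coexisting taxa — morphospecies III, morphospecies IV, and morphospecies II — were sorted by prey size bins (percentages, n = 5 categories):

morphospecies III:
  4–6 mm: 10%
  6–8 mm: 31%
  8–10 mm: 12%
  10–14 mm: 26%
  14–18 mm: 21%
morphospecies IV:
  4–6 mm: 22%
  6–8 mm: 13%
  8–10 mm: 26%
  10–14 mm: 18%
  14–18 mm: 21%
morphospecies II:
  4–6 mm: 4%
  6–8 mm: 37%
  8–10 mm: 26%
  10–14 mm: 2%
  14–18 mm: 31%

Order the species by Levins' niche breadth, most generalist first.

Convert percentages to proportions (divide by 100).
Σp_IIIᵢ² = 0.10² + 0.31² + 0.12² + 0.26² + 0.21² = 0.0100 + 0.0961 + 0.0144 + 0.0676 + 0.0441 = 0.2322
B_III = 1 / 0.2322 = 4.3066
Σp_IVᵢ² = 0.22² + 0.13² + 0.26² + 0.18² + 0.21² = 0.0484 + 0.0169 + 0.0676 + 0.0324 + 0.0441 = 0.2094
B_IV = 1 / 0.2094 = 4.7755
Σp_IIᵢ² = 0.04² + 0.37² + 0.26² + 0.02² + 0.31² = 0.0016 + 0.1369 + 0.0676 + 0.0004 + 0.0961 = 0.3026
B_II = 1 / 0.3026 = 3.3047
Ranking by B (broadest → narrowest): morphospecies IV (4.78) > morphospecies III (4.31) > morphospecies II (3.30)

morphospecies IV > morphospecies III > morphospecies II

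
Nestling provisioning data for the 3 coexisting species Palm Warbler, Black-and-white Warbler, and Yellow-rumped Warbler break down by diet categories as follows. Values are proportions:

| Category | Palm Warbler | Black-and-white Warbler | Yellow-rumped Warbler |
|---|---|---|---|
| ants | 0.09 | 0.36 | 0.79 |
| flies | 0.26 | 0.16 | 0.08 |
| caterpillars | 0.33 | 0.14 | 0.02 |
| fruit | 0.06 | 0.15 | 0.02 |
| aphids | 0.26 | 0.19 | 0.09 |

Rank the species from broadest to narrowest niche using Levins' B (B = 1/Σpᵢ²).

Σp_Palmᵢ² = 0.09² + 0.26² + 0.33² + 0.06² + 0.26² = 0.0081 + 0.0676 + 0.1089 + 0.0036 + 0.0676 = 0.2558
B_Palm = 1 / 0.2558 = 3.9093
Σp_Blacᵢ² = 0.36² + 0.16² + 0.14² + 0.15² + 0.19² = 0.1296 + 0.0256 + 0.0196 + 0.0225 + 0.0361 = 0.2334
B_Blac = 1 / 0.2334 = 4.2845
Σp_Yellᵢ² = 0.79² + 0.08² + 0.02² + 0.02² + 0.09² = 0.6241 + 0.0064 + 0.0004 + 0.0004 + 0.0081 = 0.6394
B_Yell = 1 / 0.6394 = 1.5640
Ranking by B (broadest → narrowest): Black-and-white Warbler (4.28) > Palm Warbler (3.91) > Yellow-rumped Warbler (1.56)

Black-and-white Warbler > Palm Warbler > Yellow-rumped Warbler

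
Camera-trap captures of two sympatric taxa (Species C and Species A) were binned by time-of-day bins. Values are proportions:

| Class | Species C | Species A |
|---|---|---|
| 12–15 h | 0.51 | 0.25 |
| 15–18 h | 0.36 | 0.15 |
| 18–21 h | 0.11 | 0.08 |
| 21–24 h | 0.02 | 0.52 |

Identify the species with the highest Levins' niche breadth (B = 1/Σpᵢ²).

Species A

Σp_Cᵢ² = 0.51² + 0.36² + 0.11² + 0.02² = 0.2601 + 0.1296 + 0.0121 + 0.0004 = 0.4022
B_C = 1 / 0.4022 = 2.4863
Σp_Aᵢ² = 0.25² + 0.15² + 0.08² + 0.52² = 0.0625 + 0.0225 + 0.0064 + 0.2704 = 0.3618
B_A = 1 / 0.3618 = 2.7640
Highest B → broadest niche (most generalist): Species A (B = 2.76).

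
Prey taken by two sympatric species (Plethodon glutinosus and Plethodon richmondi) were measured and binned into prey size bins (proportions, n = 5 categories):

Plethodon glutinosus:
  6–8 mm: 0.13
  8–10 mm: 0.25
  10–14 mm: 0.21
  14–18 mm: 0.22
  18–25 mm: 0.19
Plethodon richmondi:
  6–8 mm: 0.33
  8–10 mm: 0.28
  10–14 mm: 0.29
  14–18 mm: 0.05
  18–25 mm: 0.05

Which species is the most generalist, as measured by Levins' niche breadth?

Σp_glutᵢ² = 0.13² + 0.25² + 0.21² + 0.22² + 0.19² = 0.0169 + 0.0625 + 0.0441 + 0.0484 + 0.0361 = 0.2080
B_glut = 1 / 0.2080 = 4.8077
Σp_richᵢ² = 0.33² + 0.28² + 0.29² + 0.05² + 0.05² = 0.1089 + 0.0784 + 0.0841 + 0.0025 + 0.0025 = 0.2764
B_rich = 1 / 0.2764 = 3.6179
Highest B → broadest niche (most generalist): Plethodon glutinosus (B = 4.81).

Plethodon glutinosus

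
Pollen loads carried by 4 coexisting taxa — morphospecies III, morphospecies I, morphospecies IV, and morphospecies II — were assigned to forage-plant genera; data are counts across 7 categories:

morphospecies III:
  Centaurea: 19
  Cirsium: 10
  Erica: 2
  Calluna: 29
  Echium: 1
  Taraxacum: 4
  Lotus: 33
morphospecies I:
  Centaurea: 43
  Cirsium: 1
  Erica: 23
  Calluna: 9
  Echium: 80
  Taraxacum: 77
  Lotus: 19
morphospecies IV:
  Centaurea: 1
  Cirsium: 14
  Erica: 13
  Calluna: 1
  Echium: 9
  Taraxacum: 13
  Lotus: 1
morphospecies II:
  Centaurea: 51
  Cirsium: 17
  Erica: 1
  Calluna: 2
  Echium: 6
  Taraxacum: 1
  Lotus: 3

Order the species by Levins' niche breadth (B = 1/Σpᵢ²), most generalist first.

morphospecies IV > morphospecies I > morphospecies III > morphospecies II

Proportions for morphospecies III (n=98): 19/98=0.1939, 10/98=0.1020, 2/98=0.0204, 29/98=0.2959, 1/98=0.0102, 4/98=0.0408, 33/98=0.3367
Proportions for morphospecies I (n=252): 43/252=0.1706, 1/252=0.0040, 23/252=0.0913, 9/252=0.0357, 80/252=0.3175, 77/252=0.3056, 19/252=0.0754
Proportions for morphospecies IV (n=52): 1/52=0.0192, 14/52=0.2692, 13/52=0.2500, 1/52=0.0192, 9/52=0.1731, 13/52=0.2500, 1/52=0.0192
Proportions for morphospecies II (n=81): 51/81=0.6296, 17/81=0.2099, 1/81=0.0123, 2/81=0.0247, 6/81=0.0741, 1/81=0.0123, 3/81=0.0370
Σp_IIIᵢ² = 0.1939² + 0.1020² + 0.0204² + 0.2959² + 0.0102² + 0.0408² + 0.3367² = 0.037597 + 0.010404 + 0.000416 + 0.087557 + 0.000104 + 0.001665 + 0.113367 = 0.251110
B_III = 1 / 0.251110 = 3.9823
Σp_Iᵢ² = 0.1706² + 0.0040² + 0.0913² + 0.0357² + 0.3175² + 0.3056² + 0.0754² = 0.029104 + 0.000016 + 0.008336 + 0.001274 + 0.100806 + 0.093391 + 0.005685 = 0.238612
B_I = 1 / 0.238612 = 4.1909
Σp_IVᵢ² = 0.0192² + 0.2692² + 0.2500² + 0.0192² + 0.1731² + 0.2500² + 0.0192² = 0.000369 + 0.072469 + 0.062500 + 0.000369 + 0.029964 + 0.062500 + 0.000369 = 0.228540
B_IV = 1 / 0.228540 = 4.3756
Σp_IIᵢ² = 0.6296² + 0.2099² + 0.0123² + 0.0247² + 0.0741² + 0.0123² + 0.0370² = 0.396396 + 0.044058 + 0.000151 + 0.000610 + 0.005491 + 0.000151 + 0.001369 = 0.448226
B_II = 1 / 0.448226 = 2.2310
Ranking by B (broadest → narrowest): morphospecies IV (4.38) > morphospecies I (4.19) > morphospecies III (3.98) > morphospecies II (2.23)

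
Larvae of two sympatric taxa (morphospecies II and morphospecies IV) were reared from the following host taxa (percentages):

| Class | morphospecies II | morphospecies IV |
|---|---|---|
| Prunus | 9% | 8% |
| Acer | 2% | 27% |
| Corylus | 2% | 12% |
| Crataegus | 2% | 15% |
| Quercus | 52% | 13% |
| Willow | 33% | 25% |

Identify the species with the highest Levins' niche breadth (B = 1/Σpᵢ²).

morphospecies IV

Convert percentages to proportions (divide by 100).
Σp_IIᵢ² = 0.09² + 0.02² + 0.02² + 0.02² + 0.52² + 0.33² = 0.0081 + 0.0004 + 0.0004 + 0.0004 + 0.2704 + 0.1089 = 0.3886
B_II = 1 / 0.3886 = 2.5733
Σp_IVᵢ² = 0.08² + 0.27² + 0.12² + 0.15² + 0.13² + 0.25² = 0.0064 + 0.0729 + 0.0144 + 0.0225 + 0.0169 + 0.0625 = 0.1956
B_IV = 1 / 0.1956 = 5.1125
Highest B → broadest niche (most generalist): morphospecies IV (B = 5.11).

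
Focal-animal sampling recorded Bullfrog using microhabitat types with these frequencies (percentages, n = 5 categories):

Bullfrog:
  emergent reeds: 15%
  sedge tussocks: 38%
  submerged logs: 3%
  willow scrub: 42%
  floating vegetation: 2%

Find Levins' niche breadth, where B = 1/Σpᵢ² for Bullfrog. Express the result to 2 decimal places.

Convert percentages to proportions (divide by 100).
Σpᵢ² = 0.15² + 0.38² + 0.03² + 0.42² + 0.02² = 0.0225 + 0.1444 + 0.0009 + 0.1764 + 0.0004 = 0.3446
B = 1 / 0.3446 = 2.9019

2.90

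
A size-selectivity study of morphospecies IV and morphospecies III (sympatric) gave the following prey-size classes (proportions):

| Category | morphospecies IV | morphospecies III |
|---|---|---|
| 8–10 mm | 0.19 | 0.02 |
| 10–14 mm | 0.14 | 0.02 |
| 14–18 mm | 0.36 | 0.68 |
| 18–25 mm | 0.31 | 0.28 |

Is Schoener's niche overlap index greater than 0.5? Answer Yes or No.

Yes

Σ|p₁ᵢ − p₂ᵢ| = 0.17 + 0.12 + 0.32 + 0.03 = 0.64
D = 1 − ½ × 0.64 = 1 − 0.320 = 0.6800
D = 0.6800 > 0.5 → Yes.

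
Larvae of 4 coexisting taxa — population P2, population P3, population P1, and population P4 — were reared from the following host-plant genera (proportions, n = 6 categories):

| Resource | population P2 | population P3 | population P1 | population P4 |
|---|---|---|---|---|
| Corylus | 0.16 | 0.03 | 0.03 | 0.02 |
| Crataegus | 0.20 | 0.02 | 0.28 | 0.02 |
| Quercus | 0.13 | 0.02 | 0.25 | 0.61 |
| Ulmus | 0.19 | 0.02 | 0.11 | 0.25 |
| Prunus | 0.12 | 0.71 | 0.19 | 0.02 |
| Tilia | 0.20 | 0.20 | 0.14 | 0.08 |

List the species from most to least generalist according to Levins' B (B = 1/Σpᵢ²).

population P2 > population P1 > population P4 > population P3

Σp_P2ᵢ² = 0.16² + 0.20² + 0.13² + 0.19² + 0.12² + 0.20² = 0.0256 + 0.0400 + 0.0169 + 0.0361 + 0.0144 + 0.0400 = 0.1730
B_P2 = 1 / 0.1730 = 5.7803
Σp_P3ᵢ² = 0.03² + 0.02² + 0.02² + 0.02² + 0.71² + 0.20² = 0.0009 + 0.0004 + 0.0004 + 0.0004 + 0.5041 + 0.0400 = 0.5462
B_P3 = 1 / 0.5462 = 1.8308
Σp_P1ᵢ² = 0.03² + 0.28² + 0.25² + 0.11² + 0.19² + 0.14² = 0.0009 + 0.0784 + 0.0625 + 0.0121 + 0.0361 + 0.0196 = 0.2096
B_P1 = 1 / 0.2096 = 4.7710
Σp_P4ᵢ² = 0.02² + 0.02² + 0.61² + 0.25² + 0.02² + 0.08² = 0.0004 + 0.0004 + 0.3721 + 0.0625 + 0.0004 + 0.0064 = 0.4422
B_P4 = 1 / 0.4422 = 2.2614
Ranking by B (broadest → narrowest): population P2 (5.78) > population P1 (4.77) > population P4 (2.26) > population P3 (1.83)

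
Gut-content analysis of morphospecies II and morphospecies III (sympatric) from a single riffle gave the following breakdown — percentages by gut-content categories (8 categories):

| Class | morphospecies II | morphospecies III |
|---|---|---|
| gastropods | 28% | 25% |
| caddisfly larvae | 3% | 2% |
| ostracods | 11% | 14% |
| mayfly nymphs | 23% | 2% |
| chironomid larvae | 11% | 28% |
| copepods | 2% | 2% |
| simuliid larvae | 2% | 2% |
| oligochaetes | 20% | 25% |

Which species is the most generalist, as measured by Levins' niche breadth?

Convert percentages to proportions (divide by 100).
Σp_IIᵢ² = 0.28² + 0.03² + 0.11² + 0.23² + 0.11² + 0.02² + 0.02² + 0.20² = 0.0784 + 0.0009 + 0.0121 + 0.0529 + 0.0121 + 0.0004 + 0.0004 + 0.0400 = 0.1972
B_II = 1 / 0.1972 = 5.0710
Σp_IIIᵢ² = 0.25² + 0.02² + 0.14² + 0.02² + 0.28² + 0.02² + 0.02² + 0.25² = 0.0625 + 0.0004 + 0.0196 + 0.0004 + 0.0784 + 0.0004 + 0.0004 + 0.0625 = 0.2246
B_III = 1 / 0.2246 = 4.4524
Highest B → broadest niche (most generalist): morphospecies II (B = 5.07).

morphospecies II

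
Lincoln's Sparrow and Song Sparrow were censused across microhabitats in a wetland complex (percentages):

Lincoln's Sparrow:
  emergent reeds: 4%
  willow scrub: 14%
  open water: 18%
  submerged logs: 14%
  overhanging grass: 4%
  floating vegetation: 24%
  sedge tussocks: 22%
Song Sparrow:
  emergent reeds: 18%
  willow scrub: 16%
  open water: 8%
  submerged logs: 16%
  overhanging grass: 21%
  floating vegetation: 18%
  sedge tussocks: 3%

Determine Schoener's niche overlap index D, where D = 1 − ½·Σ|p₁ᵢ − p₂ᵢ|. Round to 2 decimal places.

0.65

Convert percentages to proportions (divide by 100).
Σ|p₁ᵢ − p₂ᵢ| = 0.14 + 0.02 + 0.10 + 0.02 + 0.17 + 0.06 + 0.19 = 0.70
D = 1 − ½ × 0.70 = 1 − 0.350 = 0.6500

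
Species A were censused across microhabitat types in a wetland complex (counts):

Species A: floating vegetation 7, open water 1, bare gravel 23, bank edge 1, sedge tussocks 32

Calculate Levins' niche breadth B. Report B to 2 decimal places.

2.55

Proportions for Species A (n=64): 7/64=0.1094, 1/64=0.0156, 23/64=0.3594, 1/64=0.0156, 32/64=0.5000
Σpᵢ² = 0.1094² + 0.0156² + 0.3594² + 0.0156² + 0.5000² = 0.011968 + 0.000243 + 0.129168 + 0.000243 + 0.250000 = 0.391622
B = 1 / 0.391622 = 2.5535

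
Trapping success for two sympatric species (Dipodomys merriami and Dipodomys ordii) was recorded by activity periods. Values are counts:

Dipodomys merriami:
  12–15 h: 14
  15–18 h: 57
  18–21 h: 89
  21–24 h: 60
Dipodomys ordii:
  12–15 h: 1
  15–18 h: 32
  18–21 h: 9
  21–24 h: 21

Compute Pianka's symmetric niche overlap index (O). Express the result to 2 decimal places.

Proportions for Dipodomys merriami (n=220): 14/220=0.0636, 57/220=0.2591, 89/220=0.4045, 60/220=0.2727
Proportions for Dipodomys ordii (n=63): 1/63=0.0159, 32/63=0.5079, 9/63=0.1429, 21/63=0.3333
Σ p₁ᵢp₂ᵢ = 0.001011 + 0.131597 + 0.057803 + 0.090891 = 0.281302
Σp_1ᵢ² = 0.0636² + 0.2591² + 0.4045² + 0.2727² = 0.004045 + 0.067133 + 0.163620 + 0.074365 = 0.309163
Σp_2ᵢ² = 0.0159² + 0.5079² + 0.1429² + 0.3333² = 0.000253 + 0.257962 + 0.020420 + 0.111089 = 0.389724
O = 0.281302 / √(0.309163 × 0.389724) = 0.281302 / 0.3471142 = 0.8104

0.81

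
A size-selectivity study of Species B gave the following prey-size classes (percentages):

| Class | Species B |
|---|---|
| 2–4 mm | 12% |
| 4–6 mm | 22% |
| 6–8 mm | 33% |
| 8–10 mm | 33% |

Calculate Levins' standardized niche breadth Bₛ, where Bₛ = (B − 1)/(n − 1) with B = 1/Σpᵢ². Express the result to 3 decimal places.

0.855

Convert percentages to proportions (divide by 100).
Σpᵢ² = 0.12² + 0.22² + 0.33² + 0.33² = 0.0144 + 0.0484 + 0.1089 + 0.1089 = 0.2806
B = 1 / 0.2806 = 3.56379
Bₛ = (B − 1)/(n − 1) = (3.56379 − 1)/(4 − 1) = 2.56379/3 = 0.85460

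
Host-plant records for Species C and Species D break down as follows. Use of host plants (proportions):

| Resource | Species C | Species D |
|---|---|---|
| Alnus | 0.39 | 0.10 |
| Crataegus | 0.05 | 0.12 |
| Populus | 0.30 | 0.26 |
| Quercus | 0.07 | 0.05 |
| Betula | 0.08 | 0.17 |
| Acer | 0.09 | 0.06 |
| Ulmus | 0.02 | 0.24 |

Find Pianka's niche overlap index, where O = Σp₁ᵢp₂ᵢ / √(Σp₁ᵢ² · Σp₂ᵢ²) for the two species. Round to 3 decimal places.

0.680

Σ p₁ᵢp₂ᵢ = 0.0390 + 0.0060 + 0.0780 + 0.0035 + 0.0136 + 0.0054 + 0.0048 = 0.1503
Σp_1ᵢ² = 0.39² + 0.05² + 0.30² + 0.07² + 0.08² + 0.09² + 0.02² = 0.1521 + 0.0025 + 0.0900 + 0.0049 + 0.0064 + 0.0081 + 0.0004 = 0.2644
Σp_2ᵢ² = 0.10² + 0.12² + 0.26² + 0.05² + 0.17² + 0.06² + 0.24² = 0.0100 + 0.0144 + 0.0676 + 0.0025 + 0.0289 + 0.0036 + 0.0576 = 0.1846
O = 0.1503 / √(0.2644 × 0.1846) = 0.1503 / 0.220926 = 0.68032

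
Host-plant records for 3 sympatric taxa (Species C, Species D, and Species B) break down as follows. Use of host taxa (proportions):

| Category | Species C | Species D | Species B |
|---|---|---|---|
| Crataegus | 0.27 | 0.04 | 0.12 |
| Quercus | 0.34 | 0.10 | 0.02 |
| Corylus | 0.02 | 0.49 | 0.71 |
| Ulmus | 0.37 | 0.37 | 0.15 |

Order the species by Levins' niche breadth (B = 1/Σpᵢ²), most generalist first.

Σp_Cᵢ² = 0.27² + 0.34² + 0.02² + 0.37² = 0.0729 + 0.1156 + 0.0004 + 0.1369 = 0.3258
B_C = 1 / 0.3258 = 3.0694
Σp_Dᵢ² = 0.04² + 0.10² + 0.49² + 0.37² = 0.0016 + 0.0100 + 0.2401 + 0.1369 = 0.3886
B_D = 1 / 0.3886 = 2.5733
Σp_Bᵢ² = 0.12² + 0.02² + 0.71² + 0.15² = 0.0144 + 0.0004 + 0.5041 + 0.0225 = 0.5414
B_B = 1 / 0.5414 = 1.8471
Ranking by B (broadest → narrowest): Species C (3.07) > Species D (2.57) > Species B (1.85)

Species C > Species D > Species B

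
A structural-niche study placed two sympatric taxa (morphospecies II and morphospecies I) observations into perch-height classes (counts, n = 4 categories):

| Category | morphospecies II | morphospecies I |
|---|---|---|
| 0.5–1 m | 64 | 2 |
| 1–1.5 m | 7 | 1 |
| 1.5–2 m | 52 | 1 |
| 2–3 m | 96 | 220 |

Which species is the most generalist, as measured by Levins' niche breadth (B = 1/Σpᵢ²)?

Proportions for morphospecies II (n=219): 64/219=0.2922, 7/219=0.0320, 52/219=0.2374, 96/219=0.4384
Proportions for morphospecies I (n=224): 2/224=0.0089, 1/224=0.0045, 1/224=0.0045, 220/224=0.9821
Σp_IIᵢ² = 0.2922² + 0.0320² + 0.2374² + 0.4384² = 0.085381 + 0.001024 + 0.056359 + 0.192195 = 0.334959
B_II = 1 / 0.334959 = 2.9854
Σp_Iᵢ² = 0.0089² + 0.0045² + 0.0045² + 0.9821² = 0.000079 + 0.000020 + 0.000020 + 0.964520 = 0.964639
B_I = 1 / 0.964639 = 1.0367
Highest B → broadest niche (most generalist): morphospecies II (B = 2.99).

morphospecies II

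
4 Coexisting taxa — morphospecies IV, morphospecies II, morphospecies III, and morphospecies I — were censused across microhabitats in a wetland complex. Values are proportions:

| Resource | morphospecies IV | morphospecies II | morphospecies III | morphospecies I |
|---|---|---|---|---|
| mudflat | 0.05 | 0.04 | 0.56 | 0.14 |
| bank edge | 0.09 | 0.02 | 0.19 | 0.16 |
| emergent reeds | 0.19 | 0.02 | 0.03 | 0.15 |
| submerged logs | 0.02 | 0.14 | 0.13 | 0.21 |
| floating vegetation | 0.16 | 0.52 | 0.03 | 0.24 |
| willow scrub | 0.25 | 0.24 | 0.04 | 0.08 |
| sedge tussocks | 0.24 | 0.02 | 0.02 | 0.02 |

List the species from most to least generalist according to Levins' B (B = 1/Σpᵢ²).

morphospecies I > morphospecies IV > morphospecies II > morphospecies III

Σp_IVᵢ² = 0.05² + 0.09² + 0.19² + 0.02² + 0.16² + 0.25² + 0.24² = 0.0025 + 0.0081 + 0.0361 + 0.0004 + 0.0256 + 0.0625 + 0.0576 = 0.1928
B_IV = 1 / 0.1928 = 5.1867
Σp_IIᵢ² = 0.04² + 0.02² + 0.02² + 0.14² + 0.52² + 0.24² + 0.02² = 0.0016 + 0.0004 + 0.0004 + 0.0196 + 0.2704 + 0.0576 + 0.0004 = 0.3504
B_II = 1 / 0.3504 = 2.8539
Σp_IIIᵢ² = 0.56² + 0.19² + 0.03² + 0.13² + 0.03² + 0.04² + 0.02² = 0.3136 + 0.0361 + 0.0009 + 0.0169 + 0.0009 + 0.0016 + 0.0004 = 0.3704
B_III = 1 / 0.3704 = 2.6998
Σp_Iᵢ² = 0.14² + 0.16² + 0.15² + 0.21² + 0.24² + 0.08² + 0.02² = 0.0196 + 0.0256 + 0.0225 + 0.0441 + 0.0576 + 0.0064 + 0.0004 = 0.1762
B_I = 1 / 0.1762 = 5.6754
Ranking by B (broadest → narrowest): morphospecies I (5.68) > morphospecies IV (5.19) > morphospecies II (2.85) > morphospecies III (2.70)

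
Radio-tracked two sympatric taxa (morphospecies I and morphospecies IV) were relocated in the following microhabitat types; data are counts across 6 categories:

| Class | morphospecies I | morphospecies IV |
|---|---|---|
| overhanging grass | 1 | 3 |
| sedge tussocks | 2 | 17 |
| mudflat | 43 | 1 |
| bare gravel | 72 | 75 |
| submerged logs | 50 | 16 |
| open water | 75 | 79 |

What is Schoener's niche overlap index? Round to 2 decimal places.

Proportions for morphospecies I (n=243): 1/243=0.0041, 2/243=0.0082, 43/243=0.1770, 72/243=0.2963, 50/243=0.2058, 75/243=0.3086
Proportions for morphospecies IV (n=191): 3/191=0.0157, 17/191=0.0890, 1/191=0.0052, 75/191=0.3927, 16/191=0.0838, 79/191=0.4136
Σ|p₁ᵢ − p₂ᵢ| = 0.0116 + 0.0808 + 0.1718 + 0.0964 + 0.1220 + 0.1050 = 0.5876
D = 1 − ½ × 0.5876 = 1 − 0.29380 = 0.70620

0.71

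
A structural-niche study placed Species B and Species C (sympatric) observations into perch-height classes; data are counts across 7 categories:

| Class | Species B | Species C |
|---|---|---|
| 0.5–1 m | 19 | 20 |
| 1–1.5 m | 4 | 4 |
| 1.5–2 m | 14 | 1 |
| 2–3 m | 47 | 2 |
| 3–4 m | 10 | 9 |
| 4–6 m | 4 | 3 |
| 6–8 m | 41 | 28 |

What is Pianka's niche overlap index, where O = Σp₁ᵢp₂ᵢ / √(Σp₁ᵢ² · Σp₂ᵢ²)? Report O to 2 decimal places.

0.72

Proportions for Species B (n=139): 19/139=0.1367, 4/139=0.0288, 14/139=0.1007, 47/139=0.3381, 10/139=0.0719, 4/139=0.0288, 41/139=0.2950
Proportions for Species C (n=67): 20/67=0.2985, 4/67=0.0597, 1/67=0.0149, 2/67=0.0299, 9/67=0.1343, 3/67=0.0448, 28/67=0.4179
Σ p₁ᵢp₂ᵢ = 0.040805 + 0.001719 + 0.001500 + 0.010109 + 0.009656 + 0.001290 + 0.123281 = 0.188360
Σp_1ᵢ² = 0.1367² + 0.0288² + 0.1007² + 0.3381² + 0.0719² + 0.0288² + 0.2950² = 0.018687 + 0.000829 + 0.010140 + 0.114312 + 0.005170 + 0.000829 + 0.087025 = 0.236992
Σp_2ᵢ² = 0.2985² + 0.0597² + 0.0149² + 0.0299² + 0.1343² + 0.0448² + 0.4179² = 0.089102 + 0.003564 + 0.000222 + 0.000894 + 0.018036 + 0.002007 + 0.174640 = 0.288465
O = 0.188360 / √(0.236992 × 0.288465) = 0.188360 / 0.2614649 = 0.7204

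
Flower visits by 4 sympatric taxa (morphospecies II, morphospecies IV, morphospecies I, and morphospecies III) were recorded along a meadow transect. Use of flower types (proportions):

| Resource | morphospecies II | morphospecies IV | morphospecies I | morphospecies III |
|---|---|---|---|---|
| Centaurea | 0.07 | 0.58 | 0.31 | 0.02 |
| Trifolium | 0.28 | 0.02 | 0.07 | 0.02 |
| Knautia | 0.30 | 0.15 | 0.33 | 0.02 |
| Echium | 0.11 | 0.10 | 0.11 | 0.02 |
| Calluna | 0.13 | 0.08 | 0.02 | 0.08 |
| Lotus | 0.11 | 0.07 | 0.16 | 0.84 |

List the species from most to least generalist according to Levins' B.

morphospecies II > morphospecies I > morphospecies IV > morphospecies III

Σp_IIᵢ² = 0.07² + 0.28² + 0.30² + 0.11² + 0.13² + 0.11² = 0.0049 + 0.0784 + 0.0900 + 0.0121 + 0.0169 + 0.0121 = 0.2144
B_II = 1 / 0.2144 = 4.6642
Σp_IVᵢ² = 0.58² + 0.02² + 0.15² + 0.10² + 0.08² + 0.07² = 0.3364 + 0.0004 + 0.0225 + 0.0100 + 0.0064 + 0.0049 = 0.3806
B_IV = 1 / 0.3806 = 2.6274
Σp_Iᵢ² = 0.31² + 0.07² + 0.33² + 0.11² + 0.02² + 0.16² = 0.0961 + 0.0049 + 0.1089 + 0.0121 + 0.0004 + 0.0256 = 0.2480
B_I = 1 / 0.2480 = 4.0323
Σp_IIIᵢ² = 0.02² + 0.02² + 0.02² + 0.02² + 0.08² + 0.84² = 0.0004 + 0.0004 + 0.0004 + 0.0004 + 0.0064 + 0.7056 = 0.7136
B_III = 1 / 0.7136 = 1.4013
Ranking by B (broadest → narrowest): morphospecies II (4.66) > morphospecies I (4.03) > morphospecies IV (2.63) > morphospecies III (1.40)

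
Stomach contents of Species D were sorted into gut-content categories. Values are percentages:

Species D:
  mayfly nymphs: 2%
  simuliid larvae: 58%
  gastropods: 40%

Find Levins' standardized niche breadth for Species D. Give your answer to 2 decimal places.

Convert percentages to proportions (divide by 100).
Σpᵢ² = 0.02² + 0.58² + 0.40² = 0.0004 + 0.3364 + 0.1600 = 0.4968
B = 1 / 0.4968 = 2.0129
Bₛ = (B − 1)/(n − 1) = (2.0129 − 1)/(3 − 1) = 1.0129/2 = 0.5065

0.51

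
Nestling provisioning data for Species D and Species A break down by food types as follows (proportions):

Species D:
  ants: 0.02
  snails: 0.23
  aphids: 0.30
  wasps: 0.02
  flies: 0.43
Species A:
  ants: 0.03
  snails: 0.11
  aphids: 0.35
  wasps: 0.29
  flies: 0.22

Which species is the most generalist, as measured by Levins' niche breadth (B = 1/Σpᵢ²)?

Species A

Σp_Dᵢ² = 0.02² + 0.23² + 0.30² + 0.02² + 0.43² = 0.0004 + 0.0529 + 0.0900 + 0.0004 + 0.1849 = 0.3286
B_D = 1 / 0.3286 = 3.0432
Σp_Aᵢ² = 0.03² + 0.11² + 0.35² + 0.29² + 0.22² = 0.0009 + 0.0121 + 0.1225 + 0.0841 + 0.0484 = 0.2680
B_A = 1 / 0.2680 = 3.7313
Highest B → broadest niche (most generalist): Species A (B = 3.73).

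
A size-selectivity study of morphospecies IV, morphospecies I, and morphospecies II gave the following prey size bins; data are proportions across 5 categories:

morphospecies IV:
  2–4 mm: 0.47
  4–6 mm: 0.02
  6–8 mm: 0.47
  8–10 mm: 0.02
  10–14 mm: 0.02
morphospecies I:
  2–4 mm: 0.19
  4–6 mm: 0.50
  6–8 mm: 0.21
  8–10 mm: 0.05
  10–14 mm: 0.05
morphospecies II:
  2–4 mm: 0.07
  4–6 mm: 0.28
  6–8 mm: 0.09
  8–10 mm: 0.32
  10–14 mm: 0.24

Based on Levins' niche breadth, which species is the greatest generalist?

Σp_IVᵢ² = 0.47² + 0.02² + 0.47² + 0.02² + 0.02² = 0.2209 + 0.0004 + 0.2209 + 0.0004 + 0.0004 = 0.4430
B_IV = 1 / 0.4430 = 2.2573
Σp_Iᵢ² = 0.19² + 0.50² + 0.21² + 0.05² + 0.05² = 0.0361 + 0.2500 + 0.0441 + 0.0025 + 0.0025 = 0.3352
B_I = 1 / 0.3352 = 2.9833
Σp_IIᵢ² = 0.07² + 0.28² + 0.09² + 0.32² + 0.24² = 0.0049 + 0.0784 + 0.0081 + 0.1024 + 0.0576 = 0.2514
B_II = 1 / 0.2514 = 3.9777
Highest B → broadest niche (most generalist): morphospecies II (B = 3.98).

morphospecies II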